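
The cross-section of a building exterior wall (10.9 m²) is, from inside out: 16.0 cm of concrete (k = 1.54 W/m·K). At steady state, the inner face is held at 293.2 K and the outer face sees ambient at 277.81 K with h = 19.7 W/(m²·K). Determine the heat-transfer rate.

Series thermal resistances, inner to outer:
  R_concrete = L/(kA) = 0.160/(1.54·10.9) = 0.009532 K/W
  R_conv,out = 1/(hA) = 1/(19.7·10.9) = 0.004657 K/W
ΣR = 0.009532 + 0.004657 = 0.01419 K/W
Q = ΔT/ΣR = (293.2 K − 277.81 K)/0.01419 = 1080 W

Q = 1080 W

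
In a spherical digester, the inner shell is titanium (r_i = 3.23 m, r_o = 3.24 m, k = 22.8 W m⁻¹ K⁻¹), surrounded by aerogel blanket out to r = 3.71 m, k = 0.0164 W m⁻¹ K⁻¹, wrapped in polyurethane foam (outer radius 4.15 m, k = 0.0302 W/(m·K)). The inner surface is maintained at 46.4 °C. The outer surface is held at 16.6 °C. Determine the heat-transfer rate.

Resistance network (inner→outer):
  R_titanium = (1/3.23 − 1/3.24)/(4πk) = 9.555×10^-4/(4π·22.8) = 3.335×10^-6 K/W
  R_aerogel blanket = (1/3.24 − 1/3.71)/(4πk) = 0.03910/(4π·0.0164) = 0.1897 K/W
  R_polyurethane foam = (1/3.71 − 1/4.15)/(4πk) = 0.02858/(4π·0.0302) = 0.07530 K/W
ΣR = 3.335×10^-6 + 0.1897 + 0.07530 = 0.2650 K/W
Q = ΔT/ΣR = (46.4 °C − 16.6 °C)/0.2650 = 112 W

Q = 112 W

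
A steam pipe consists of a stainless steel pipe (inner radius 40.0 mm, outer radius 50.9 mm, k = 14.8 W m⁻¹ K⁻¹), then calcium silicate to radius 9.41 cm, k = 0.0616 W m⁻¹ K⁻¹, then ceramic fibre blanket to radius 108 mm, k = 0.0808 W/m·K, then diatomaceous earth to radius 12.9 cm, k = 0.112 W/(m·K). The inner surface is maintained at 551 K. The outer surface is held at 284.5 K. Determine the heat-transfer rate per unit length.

Q' = 126 W/m

Resistance network (inner→outer):
  R'_stainless steel = ln(0.0509/0.0400)/(2πk) = 0.2410/(2π·14.8) = 0.002591 m·K/W
  R'_calcium silicate = ln(0.0941/0.0509)/(2πk) = 0.6145/(2π·0.0616) = 1.588 m·K/W
  R'_ceramic fibre blanket = ln(0.108/0.0941)/(2πk) = 0.1378/(2π·0.0808) = 0.2714 m·K/W
  R'_diatomaceous earth = ln(0.129/0.108)/(2πk) = 0.1777/(2π·0.112) = 0.2525 m·K/W
ΣR = 0.002591 + 1.588 + 0.2714 + 0.2525 = 2.114 m·K/W
Q' = ΔT/ΣR = (551 K − 284.5 K)/2.114 = 126 W/m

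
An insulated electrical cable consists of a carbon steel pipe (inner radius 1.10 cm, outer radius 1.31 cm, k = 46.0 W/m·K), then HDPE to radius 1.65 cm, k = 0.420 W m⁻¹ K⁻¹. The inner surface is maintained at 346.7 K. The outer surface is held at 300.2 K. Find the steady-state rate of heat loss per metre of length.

Q' = 528 W/m

Series thermal resistances, inner to outer:
  R'_carbon steel = ln(0.0131/0.0110)/(2πk) = 0.1747/(2π·46.0) = 6.045×10^-4 m·K/W
  R'_HDPE = ln(0.0165/0.0131)/(2πk) = 0.2307/(2π·0.420) = 0.08744 m·K/W
ΣR = 6.045×10^-4 + 0.08744 = 0.08804 m·K/W
Q' = ΔT/ΣR = (346.7 K − 300.2 K)/0.08804 = 528 W/m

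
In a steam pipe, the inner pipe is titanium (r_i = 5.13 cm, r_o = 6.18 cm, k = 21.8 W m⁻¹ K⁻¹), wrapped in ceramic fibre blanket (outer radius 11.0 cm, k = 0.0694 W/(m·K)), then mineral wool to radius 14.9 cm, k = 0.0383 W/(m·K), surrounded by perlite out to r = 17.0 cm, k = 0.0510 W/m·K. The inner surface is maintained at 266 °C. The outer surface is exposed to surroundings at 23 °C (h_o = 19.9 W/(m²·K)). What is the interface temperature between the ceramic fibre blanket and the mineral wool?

T = 160 °C

Resistance network (inner→outer):
  R'_titanium = ln(0.0618/0.0513)/(2πk) = 0.1862/(2π·21.8) = 0.001359 m·K/W
  R'_ceramic fibre blanket = ln(0.110/0.0618)/(2πk) = 0.5766/(2π·0.0694) = 1.322 m·K/W
  R'_mineral wool = ln(0.149/0.110)/(2πk) = 0.3035/(2π·0.0383) = 1.261 m·K/W
  R'_perlite = ln(0.170/0.149)/(2πk) = 0.1319/(2π·0.0510) = 0.4115 m·K/W
  R'_conv,out = 1/(2πr h) = 1/(2π·0.170·19.9) = 0.04705 m·K/W
ΣR = 0.001359 + 1.322 + 1.261 + 0.4115 + 0.04705 = 3.043 m·K/W
Q' = ΔT/ΣR = (266 °C − 23 °C)/3.043 = 79.86 W/m
From the inner boundary to the ceramic fibre blanket/mineral wool interface, ΣR_partial = 1.323 m·K/W.
T_interface = T_in − Q'·ΣR_partial = 266 °C − (79.86)(1.323) = 160 °C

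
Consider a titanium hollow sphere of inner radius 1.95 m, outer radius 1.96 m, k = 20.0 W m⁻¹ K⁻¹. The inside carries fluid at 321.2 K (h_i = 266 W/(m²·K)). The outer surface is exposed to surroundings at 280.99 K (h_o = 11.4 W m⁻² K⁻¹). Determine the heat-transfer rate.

Q = 21100 W

Series thermal resistances, inner to outer:
  R_conv,in = 1/(4πr²h) = 1/(4π·1.95²·266) = 7.868×10^-5 K/W
  R_titanium = (1/1.95 − 1/1.96)/(4πk) = 0.002616/(4π·20.0) = 1.041×10^-5 K/W
  R_conv,out = 1/(4πr²h) = 1/(4π·1.96²·11.4) = 0.001817 K/W
ΣR = 7.868×10^-5 + 1.041×10^-5 + 0.001817 = 0.001906 K/W
Q = ΔT/ΣR = (321.2 K − 280.99 K)/0.001906 = 21100 W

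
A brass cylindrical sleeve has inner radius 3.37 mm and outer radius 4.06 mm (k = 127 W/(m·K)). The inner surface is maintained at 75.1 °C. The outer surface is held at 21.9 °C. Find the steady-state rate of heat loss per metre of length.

Q' = 228 kW/m

Q' = 2πk·ΔT/ln(r₂/r₁) = 2π × 127 × 53.2 / ln(0.00406/0.00337) = 2.28×10^5 W/m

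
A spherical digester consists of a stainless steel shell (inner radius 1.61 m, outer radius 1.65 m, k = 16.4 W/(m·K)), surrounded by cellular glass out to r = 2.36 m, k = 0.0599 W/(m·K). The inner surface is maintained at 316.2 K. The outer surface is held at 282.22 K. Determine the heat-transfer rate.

Resistance network (inner→outer):
  R_stainless steel = (1/1.61 − 1/1.65)/(4πk) = 0.01506/(4π·16.4) = 7.306×10^-5 K/W
  R_cellular glass = (1/1.65 − 1/2.36)/(4πk) = 0.1823/(4π·0.0599) = 0.2422 K/W
ΣR = 7.306×10^-5 + 0.2422 = 0.2423 K/W
Q = ΔT/ΣR = (316.2 K − 282.22 K)/0.2423 = 140 W

Q = 140 W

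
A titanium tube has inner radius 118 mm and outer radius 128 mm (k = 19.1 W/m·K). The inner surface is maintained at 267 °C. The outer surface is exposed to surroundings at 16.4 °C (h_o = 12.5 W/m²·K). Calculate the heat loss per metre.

Q' = 2.50 kW/m

Treat each layer as a resistance in series:
  R'_titanium = ln(0.128/0.118)/(2πk) = 0.08135/(2π·19.1) = 6.778×10^-4 m·K/W
  R'_conv,out = 1/(2πr h) = 1/(2π·0.128·12.5) = 0.09947 m·K/W
ΣR = 6.778×10^-4 + 0.09947 = 0.1001 m·K/W
Q' = ΔT/ΣR = (267 °C − 16.4 °C)/0.1001 = 2500 W/m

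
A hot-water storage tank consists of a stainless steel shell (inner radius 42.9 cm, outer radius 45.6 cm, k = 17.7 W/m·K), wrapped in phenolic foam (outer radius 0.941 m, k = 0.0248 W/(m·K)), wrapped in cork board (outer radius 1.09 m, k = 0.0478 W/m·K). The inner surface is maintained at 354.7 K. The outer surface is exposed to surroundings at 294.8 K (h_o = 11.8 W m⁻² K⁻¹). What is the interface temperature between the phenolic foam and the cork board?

Treat each layer as a resistance in series:
  R_stainless steel = (1/0.429 − 1/0.456)/(4πk) = 0.1380/(4π·17.7) = 6.205×10^-4 K/W
  R_phenolic foam = (1/0.456 − 1/0.941)/(4πk) = 1.130/(4π·0.0248) = 3.627 K/W
  R_cork board = (1/0.941 − 1/1.09)/(4πk) = 0.1453/(4π·0.0478) = 0.2418 K/W
  R_conv,out = 1/(4πr²h) = 1/(4π·1.09²·11.8) = 0.005676 K/W
ΣR = 6.205×10^-4 + 3.627 + 0.2418 + 0.005676 = 3.875 K/W
Q = ΔT/ΣR = (354.7 K − 294.8 K)/3.875 = 15.46 W
From the inner boundary to the phenolic foam/cork board interface, ΣR_partial = 3.628 K/W.
T_interface = T_in − Q·ΣR_partial = 354.7 K − (15.46)(3.628) = 298.6 K

T = 298.6 K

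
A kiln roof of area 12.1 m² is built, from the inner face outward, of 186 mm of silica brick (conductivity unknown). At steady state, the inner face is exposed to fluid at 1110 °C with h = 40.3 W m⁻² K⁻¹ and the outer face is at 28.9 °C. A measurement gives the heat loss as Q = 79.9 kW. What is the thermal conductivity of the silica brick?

k = 1.34 W/m·K

ΣR = ΔT/Q = |1110 − 28.9|/79900 = 0.01353 K/W
Known resistances:
  R_conv,in = 1/(hA) = 1/(40.3·12.1) = 0.002051 K/W
R_silica brick = ΣR − ΣR_known = 0.01353 − 0.002051 = 0.01148 K/W
L/(kA) = 0.01148 ⇒ k = 0.186/(0.01148·12.1) = 1.34 W/m·K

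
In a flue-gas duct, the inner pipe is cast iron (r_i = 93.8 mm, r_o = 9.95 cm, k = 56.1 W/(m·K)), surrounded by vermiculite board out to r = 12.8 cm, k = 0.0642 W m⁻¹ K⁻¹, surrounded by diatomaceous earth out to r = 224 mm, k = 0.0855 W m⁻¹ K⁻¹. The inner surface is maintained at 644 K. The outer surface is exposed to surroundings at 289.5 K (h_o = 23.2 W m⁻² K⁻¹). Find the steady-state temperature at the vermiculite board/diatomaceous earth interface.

T = 514 K

Treat each layer as a resistance in series:
  R'_cast iron = ln(0.0995/0.0938)/(2πk) = 0.05899/(2π·56.1) = 1.674×10^-4 m·K/W
  R'_vermiculite board = ln(0.128/0.0995)/(2πk) = 0.2519/(2π·0.0642) = 0.6244 m·K/W
  R'_diatomaceous earth = ln(0.224/0.128)/(2πk) = 0.5596/(2π·0.0855) = 1.042 m·K/W
  R'_conv,out = 1/(2πr h) = 1/(2π·0.224·23.2) = 0.03063 m·K/W
ΣR = 1.674×10^-4 + 0.6244 + 1.042 + 0.03063 = 1.697 m·K/W
Q' = ΔT/ΣR = (644 K − 289.5 K)/1.697 = 208.9 W/m
From the inner boundary to the vermiculite board/diatomaceous earth interface, ΣR_partial = 0.6246 m·K/W.
T_interface = T_in − Q'·ΣR_partial = 644 K − (208.9)(0.6246) = 514 K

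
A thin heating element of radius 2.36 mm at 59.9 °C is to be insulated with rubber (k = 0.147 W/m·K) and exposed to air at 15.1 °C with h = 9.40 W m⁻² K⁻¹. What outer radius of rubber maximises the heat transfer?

r_cr = 1.56 cm

For a cylinder, r_cr = k_ins/h = 0.147/9.40 = 0.0156 m = 1.56 cm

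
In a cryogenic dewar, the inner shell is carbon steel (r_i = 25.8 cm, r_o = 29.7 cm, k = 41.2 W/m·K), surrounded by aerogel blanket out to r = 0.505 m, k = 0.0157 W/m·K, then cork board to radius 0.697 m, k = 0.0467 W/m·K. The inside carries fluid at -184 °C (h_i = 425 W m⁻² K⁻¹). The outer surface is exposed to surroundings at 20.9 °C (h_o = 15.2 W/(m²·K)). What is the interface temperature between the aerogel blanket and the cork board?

Treat each layer as a resistance in series:
  R_conv,in = 1/(4πr²h) = 1/(4π·0.258²·425) = 0.002813 K/W
  R_carbon steel = (1/0.258 − 1/0.297)/(4πk) = 0.5090/(4π·41.2) = 9.831×10^-4 K/W
  R_aerogel blanket = (1/0.297 − 1/0.505)/(4πk) = 1.387/(4π·0.0157) = 7.029 K/W
  R_cork board = (1/0.505 − 1/0.697)/(4πk) = 0.5455/(4π·0.0467) = 0.9295 K/W
  R_conv,out = 1/(4πr²h) = 1/(4π·0.697²·15.2) = 0.01078 K/W
ΣR = 0.002813 + 9.831×10^-4 + 7.029 + 0.9295 + 0.01078 = 7.973 K/W
Q = ΔT/ΣR = (-184 °C − 20.9 °C)/7.973 = -25.70 W
From the inner boundary to the aerogel blanket/cork board interface, ΣR_partial = 7.033 K/W.
T_interface = T_in − Q·ΣR_partial = -184 °C − (-25.70)(7.033) = -3.3 °C

T = -3.3 °C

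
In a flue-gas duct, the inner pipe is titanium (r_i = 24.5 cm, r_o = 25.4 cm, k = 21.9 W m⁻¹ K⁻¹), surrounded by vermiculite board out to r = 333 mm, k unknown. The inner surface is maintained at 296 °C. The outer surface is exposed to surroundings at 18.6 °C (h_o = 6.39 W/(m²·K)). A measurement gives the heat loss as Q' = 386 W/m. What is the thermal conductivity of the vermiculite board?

k = 0.0670 W/m·K

ΣR = ΔT/Q' = |296 − 18.6|/386 = 0.7187 m·K/W
Known resistances:
  R'_titanium = ln(0.254/0.245)/(2πk) = 0.03608/(2π·21.9) = 2.622×10^-4 m·K/W
  R'_conv,out = 1/(2πr h) = 1/(2π·0.333·6.39) = 0.07480 m·K/W
R_vermiculite board = ΣR − ΣR_known = 0.7187 − 0.07506 = 0.6436 m·K/W
ln(r₂/r₁)/(2πk) = 0.6436 ⇒ k = 0.2708/(2π·0.6436) = 0.0670 W/m·K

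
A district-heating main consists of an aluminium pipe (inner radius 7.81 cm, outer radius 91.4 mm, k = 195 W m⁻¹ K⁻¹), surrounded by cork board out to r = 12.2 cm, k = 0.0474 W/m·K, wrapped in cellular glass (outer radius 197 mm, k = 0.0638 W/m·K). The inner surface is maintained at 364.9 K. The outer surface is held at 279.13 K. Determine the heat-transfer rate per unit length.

Q' = 39.6 W/m

Series thermal resistances, inner to outer:
  R'_aluminium = ln(0.0914/0.0781)/(2πk) = 0.1573/(2π·195) = 1.283×10^-4 m·K/W
  R'_cork board = ln(0.122/0.0914)/(2πk) = 0.2888/(2π·0.0474) = 0.9696 m·K/W
  R'_cellular glass = ln(0.197/0.122)/(2πk) = 0.4792/(2π·0.0638) = 1.195 m·K/W
ΣR = 1.283×10^-4 + 0.9696 + 1.195 = 2.165 m·K/W
Q' = ΔT/ΣR = (364.9 K − 279.13 K)/2.165 = 39.6 W/m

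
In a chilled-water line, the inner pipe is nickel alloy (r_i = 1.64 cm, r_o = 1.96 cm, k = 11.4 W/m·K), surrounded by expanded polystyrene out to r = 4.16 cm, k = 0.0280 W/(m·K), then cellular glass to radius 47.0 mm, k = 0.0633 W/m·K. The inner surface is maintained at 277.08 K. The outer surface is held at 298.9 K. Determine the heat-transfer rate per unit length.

Q' = 4.76 W/m

Series thermal resistances, inner to outer:
  R'_nickel alloy = ln(0.0196/0.0164)/(2πk) = 0.1782/(2π·11.4) = 0.002489 m·K/W
  R'_expanded polystyrene = ln(0.0416/0.0196)/(2πk) = 0.7526/(2π·0.0280) = 4.278 m·K/W
  R'_cellular glass = ln(0.0470/0.0416)/(2πk) = 0.1220/(2π·0.0633) = 0.3069 m·K/W
ΣR = 0.002489 + 4.278 + 0.3069 = 4.587 m·K/W
Q' = ΔT/ΣR = (277.08 K − 298.9 K)/4.587 = -4.76 W/m
(Negative Q' ⇒ heat flows inward; heat gain = 4.76 W/m.)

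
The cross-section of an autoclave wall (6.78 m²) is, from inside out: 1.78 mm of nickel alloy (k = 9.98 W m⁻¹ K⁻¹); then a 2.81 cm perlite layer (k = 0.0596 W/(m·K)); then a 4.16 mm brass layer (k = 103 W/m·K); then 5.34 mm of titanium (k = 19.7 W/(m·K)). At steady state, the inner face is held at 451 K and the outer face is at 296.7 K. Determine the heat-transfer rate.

Resistance network (inner→outer):
  R_nickel alloy = L/(kA) = 0.00178/(9.98·6.78) = 2.631×10^-5 K/W
  R_perlite = L/(kA) = 0.0281/(0.0596·6.78) = 0.06954 K/W
  R_brass = L/(kA) = 0.00416/(103·6.78) = 5.957×10^-6 K/W
  R_titanium = L/(kA) = 0.00534/(19.7·6.78) = 3.998×10^-5 K/W
ΣR = 2.631×10^-5 + 0.06954 + 5.957×10^-6 + 3.998×10^-5 = 0.06961 K/W
Q = ΔT/ΣR = (451 K − 296.7 K)/0.06961 = 2220 W

Q = 2220 W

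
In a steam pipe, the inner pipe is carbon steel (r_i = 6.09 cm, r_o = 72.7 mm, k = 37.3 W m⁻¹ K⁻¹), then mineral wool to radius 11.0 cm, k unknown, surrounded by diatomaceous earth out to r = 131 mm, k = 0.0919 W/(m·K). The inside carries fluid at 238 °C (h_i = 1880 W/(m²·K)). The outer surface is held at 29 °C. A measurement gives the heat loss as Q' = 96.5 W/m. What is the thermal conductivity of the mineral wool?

k = 0.0354 W/m·K

ΣR = ΔT/Q' = |238 − 29|/96.5 = 2.166 m·K/W
Known resistances:
  R'_conv,in = 1/(2πr h) = 1/(2π·0.0609·1880) = 0.001390 m·K/W
  R'_carbon steel = ln(0.0727/0.0609)/(2πk) = 0.1771/(2π·37.3) = 7.557×10^-4 m·K/W
  R'_diatomaceous earth = ln(0.131/0.110)/(2πk) = 0.1747/(2π·0.0919) = 0.3026 m·K/W
R_mineral wool = ΣR − ΣR_known = 2.166 − 0.3047 = 1.861 m·K/W
ln(r₂/r₁)/(2πk) = 1.861 ⇒ k = 0.4141/(2π·1.861) = 0.0354 W/m·K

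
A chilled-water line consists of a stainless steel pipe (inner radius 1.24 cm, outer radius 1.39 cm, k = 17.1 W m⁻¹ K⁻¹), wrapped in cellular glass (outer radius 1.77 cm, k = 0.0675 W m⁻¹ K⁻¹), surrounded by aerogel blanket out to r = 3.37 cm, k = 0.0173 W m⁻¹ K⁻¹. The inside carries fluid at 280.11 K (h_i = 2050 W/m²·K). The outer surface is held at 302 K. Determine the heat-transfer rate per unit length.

Resistance network (inner→outer):
  R'_conv,in = 1/(2πr h) = 1/(2π·0.0124·2050) = 0.006261 m·K/W
  R'_stainless steel = ln(0.0139/0.0124)/(2πk) = 0.1142/(2π·17.1) = 0.001063 m·K/W
  R'_cellular glass = ln(0.0177/0.0139)/(2πk) = 0.2417/(2π·0.0675) = 0.5698 m·K/W
  R'_aerogel blanket = ln(0.0337/0.0177)/(2πk) = 0.6439/(2π·0.0173) = 5.924 m·K/W
ΣR = 0.006261 + 0.001063 + 0.5698 + 5.924 = 6.501 m·K/W
Q' = ΔT/ΣR = (280.11 K − 302 K)/6.501 = -3.37 W/m
(Negative Q' ⇒ heat flows inward; heat gain = 3.37 W/m.)

Q' = 3.37 W/m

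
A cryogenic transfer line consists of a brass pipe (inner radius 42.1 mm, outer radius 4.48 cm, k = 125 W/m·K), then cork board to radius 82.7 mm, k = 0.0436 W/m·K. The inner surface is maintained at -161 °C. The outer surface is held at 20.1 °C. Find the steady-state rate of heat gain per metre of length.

Q' = 80.9 W/m

Treat each layer as a resistance in series:
  R'_brass = ln(0.0448/0.0421)/(2πk) = 0.06216/(2π·125) = 7.915×10^-5 m·K/W
  R'_cork board = ln(0.0827/0.0448)/(2πk) = 0.6130/(2π·0.0436) = 2.238 m·K/W
ΣR = 7.915×10^-5 + 2.238 = 2.238 m·K/W
Q' = ΔT/ΣR = (-161 °C − 20.1 °C)/2.238 = -80.9 W/m
(Negative Q' ⇒ heat flows inward; heat gain = 80.9 W/m.)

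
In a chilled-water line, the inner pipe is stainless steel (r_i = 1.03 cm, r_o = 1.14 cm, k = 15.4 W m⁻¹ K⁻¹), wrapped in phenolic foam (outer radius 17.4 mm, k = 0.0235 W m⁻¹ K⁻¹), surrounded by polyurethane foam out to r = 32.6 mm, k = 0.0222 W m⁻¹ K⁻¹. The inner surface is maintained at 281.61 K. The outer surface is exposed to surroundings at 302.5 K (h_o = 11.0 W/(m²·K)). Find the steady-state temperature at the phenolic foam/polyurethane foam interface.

Treat each layer as a resistance in series:
  R'_stainless steel = ln(0.0114/0.0103)/(2πk) = 0.1015/(2π·15.4) = 0.001049 m·K/W
  R'_phenolic foam = ln(0.0174/0.0114)/(2πk) = 0.4229/(2π·0.0235) = 2.864 m·K/W
  R'_polyurethane foam = ln(0.0326/0.0174)/(2πk) = 0.6278/(2π·0.0222) = 4.501 m·K/W
  R'_conv,out = 1/(2πr h) = 1/(2π·0.0326·11.0) = 0.4438 m·K/W
ΣR = 0.001049 + 2.864 + 4.501 + 0.4438 = 7.810 m·K/W
Q' = ΔT/ΣR = (281.61 K − 302.5 K)/7.810 = -2.675 W/m
From the inner boundary to the phenolic foam/polyurethane foam interface, ΣR_partial = 2.865 m·K/W.
T_interface = T_in − Q'·ΣR_partial = 281.61 K − (-2.675)(2.865) = 289.3 K

T = 289.3 K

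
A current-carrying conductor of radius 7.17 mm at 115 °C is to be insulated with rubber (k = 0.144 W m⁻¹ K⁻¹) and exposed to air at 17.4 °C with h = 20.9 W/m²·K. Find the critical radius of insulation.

For a cylinder, r_cr = k_ins/h = 0.144/20.9 = 0.00689 m = 0.689 cm

r_cr = 0.689 cm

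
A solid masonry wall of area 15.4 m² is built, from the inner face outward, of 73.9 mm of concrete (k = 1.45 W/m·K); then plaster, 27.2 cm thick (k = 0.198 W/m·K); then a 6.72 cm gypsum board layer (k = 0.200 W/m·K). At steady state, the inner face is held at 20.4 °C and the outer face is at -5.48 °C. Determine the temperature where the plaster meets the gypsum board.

T = -0.54 °C

Series thermal resistances, inner to outer:
  R_concrete = L/(kA) = 0.0739/(1.45·15.4) = 0.003309 K/W
  R_plaster = L/(kA) = 0.272/(0.198·15.4) = 0.08920 K/W
  R_gypsum board = L/(kA) = 0.0672/(0.200·15.4) = 0.02182 K/W
ΣR = 0.003309 + 0.08920 + 0.02182 = 0.1143 K/W
Q = ΔT/ΣR = (20.4 °C − -5.48 °C)/0.1143 = 226.4 W
From the inner boundary to the plaster/gypsum board interface, ΣR_partial = 0.09251 K/W.
T_interface = T_in − Q·ΣR_partial = 20.4 °C − (226.4)(0.09251) = -0.54 °C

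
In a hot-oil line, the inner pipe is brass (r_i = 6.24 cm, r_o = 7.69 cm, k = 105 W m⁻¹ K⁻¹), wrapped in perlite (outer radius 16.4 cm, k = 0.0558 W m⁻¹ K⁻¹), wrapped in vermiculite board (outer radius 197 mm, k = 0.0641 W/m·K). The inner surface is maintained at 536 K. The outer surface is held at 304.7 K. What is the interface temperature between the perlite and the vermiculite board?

Resistance network (inner→outer):
  R'_brass = ln(0.0769/0.0624)/(2πk) = 0.2089/(2π·105) = 3.167×10^-4 m·K/W
  R'_perlite = ln(0.164/0.0769)/(2πk) = 0.7574/(2π·0.0558) = 2.160 m·K/W
  R'_vermiculite board = ln(0.197/0.164)/(2πk) = 0.1833/(2π·0.0641) = 0.4552 m·K/W
ΣR = 3.167×10^-4 + 2.160 + 0.4552 = 2.616 m·K/W
Q' = ΔT/ΣR = (536 K − 304.7 K)/2.616 = 88.42 W/m
From the inner boundary to the perlite/vermiculite board interface, ΣR_partial = 2.160 m·K/W.
T_interface = T_in − Q'·ΣR_partial = 536 K − (88.42)(2.160) = 345.0 K

T = 345.0 K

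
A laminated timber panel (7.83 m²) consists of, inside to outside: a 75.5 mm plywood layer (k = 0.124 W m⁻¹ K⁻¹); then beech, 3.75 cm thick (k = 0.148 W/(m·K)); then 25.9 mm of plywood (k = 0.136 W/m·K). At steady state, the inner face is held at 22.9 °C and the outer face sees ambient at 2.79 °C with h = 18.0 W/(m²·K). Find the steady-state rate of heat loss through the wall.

Q = 142 W

Series thermal resistances, inner to outer:
  R_plywood = L/(kA) = 0.0755/(0.124·7.83) = 0.07776 K/W
  R_beech = L/(kA) = 0.0375/(0.148·7.83) = 0.03236 K/W
  R_plywood = L/(kA) = 0.0259/(0.136·7.83) = 0.02432 K/W
  R_conv,out = 1/(hA) = 1/(18.0·7.83) = 0.007095 K/W
ΣR = 0.07776 + 0.03236 + 0.02432 + 0.007095 = 0.1415 K/W
Q = ΔT/ΣR = (22.9 °C − 2.79 °C)/0.1415 = 142 W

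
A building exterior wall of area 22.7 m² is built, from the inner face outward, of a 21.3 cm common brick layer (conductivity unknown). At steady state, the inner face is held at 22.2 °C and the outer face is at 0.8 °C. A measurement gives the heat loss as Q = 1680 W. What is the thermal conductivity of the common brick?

ΣR = ΔT/Q = |22.2 − 0.8|/1680 = 0.01274 K/W
L/(kA) = 0.01274 ⇒ k = 0.213/(0.01274·22.7) = 0.737 W/m·K

k = 0.737 W/m·K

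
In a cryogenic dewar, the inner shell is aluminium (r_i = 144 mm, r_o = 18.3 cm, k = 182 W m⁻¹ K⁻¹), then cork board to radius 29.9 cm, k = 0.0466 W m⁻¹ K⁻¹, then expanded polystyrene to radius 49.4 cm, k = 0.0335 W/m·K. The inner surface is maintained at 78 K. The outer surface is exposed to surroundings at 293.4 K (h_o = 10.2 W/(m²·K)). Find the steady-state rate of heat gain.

Q = 31.7 W

Resistance network (inner→outer):
  R_aluminium = (1/0.144 − 1/0.183)/(4πk) = 1.480/(4π·182) = 6.471×10^-4 K/W
  R_cork board = (1/0.183 − 1/0.299)/(4πk) = 2.120/(4π·0.0466) = 3.620 K/W
  R_expanded polystyrene = (1/0.299 − 1/0.494)/(4πk) = 1.320/(4π·0.0335) = 3.136 K/W
  R_conv,out = 1/(4πr²h) = 1/(4π·0.494²·10.2) = 0.03197 K/W
ΣR = 6.471×10^-4 + 3.620 + 3.136 + 0.03197 = 6.789 K/W
Q = ΔT/ΣR = (78 K − 293.4 K)/6.789 = -31.7 W
(Negative Q ⇒ heat flows inward; heat gain = 31.7 W.)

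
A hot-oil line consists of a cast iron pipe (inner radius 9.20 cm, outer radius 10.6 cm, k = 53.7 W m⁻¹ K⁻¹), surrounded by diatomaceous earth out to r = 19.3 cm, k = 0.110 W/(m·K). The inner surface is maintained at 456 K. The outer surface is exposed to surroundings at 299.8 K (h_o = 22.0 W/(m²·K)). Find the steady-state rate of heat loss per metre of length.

Treat each layer as a resistance in series:
  R'_cast iron = ln(0.106/0.0920)/(2πk) = 0.1417/(2π·53.7) = 4.198×10^-4 m·K/W
  R'_diatomaceous earth = ln(0.193/0.106)/(2πk) = 0.5993/(2π·0.110) = 0.8670 m·K/W
  R'_conv,out = 1/(2πr h) = 1/(2π·0.193·22.0) = 0.03748 m·K/W
ΣR = 4.198×10^-4 + 0.8670 + 0.03748 = 0.9049 m·K/W
Q' = ΔT/ΣR = (456 K − 299.8 K)/0.9049 = 173 W/m

Q' = 173 W/m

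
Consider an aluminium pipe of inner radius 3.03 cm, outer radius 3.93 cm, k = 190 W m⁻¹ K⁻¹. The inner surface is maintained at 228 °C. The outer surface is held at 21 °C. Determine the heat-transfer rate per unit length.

Q' = 2πk·ΔT/ln(r₂/r₁) = 2π × 190 × 207 / ln(0.0393/0.0303) = 9.50×10^5 W/m

Q' = 9.50×10^5 W/m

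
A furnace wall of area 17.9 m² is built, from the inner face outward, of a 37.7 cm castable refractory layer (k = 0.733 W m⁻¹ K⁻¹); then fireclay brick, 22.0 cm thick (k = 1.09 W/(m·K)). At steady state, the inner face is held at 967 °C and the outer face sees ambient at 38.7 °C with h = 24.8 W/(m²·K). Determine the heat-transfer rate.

Q = 22.0 kW

Treat each layer as a resistance in series:
  R_castable refractory = L/(kA) = 0.377/(0.733·17.9) = 0.02873 K/W
  R_fireclay brick = L/(kA) = 0.220/(1.09·17.9) = 0.01128 K/W
  R_conv,out = 1/(hA) = 1/(24.8·17.9) = 0.002253 K/W
ΣR = 0.02873 + 0.01128 + 0.002253 = 0.04226 K/W
Q = ΔT/ΣR = (967 °C − 38.7 °C)/0.04226 = 22000 W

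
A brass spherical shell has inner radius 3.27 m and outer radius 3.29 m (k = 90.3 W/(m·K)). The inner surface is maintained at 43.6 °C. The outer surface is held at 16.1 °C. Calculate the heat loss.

Q = 1.68×10^7 W

Q = 4πk·ΔT/(1/r₁ − 1/r₂) = 4π × 90.3 × 27.5 / (1/3.27 − 1/3.29) = 1.68×10^7 W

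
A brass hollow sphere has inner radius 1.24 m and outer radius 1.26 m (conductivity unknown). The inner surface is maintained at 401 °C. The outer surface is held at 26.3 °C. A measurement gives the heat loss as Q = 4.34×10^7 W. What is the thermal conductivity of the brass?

k = 118 W/m·K

ΣR = ΔT/Q = |401 − 26.3|/4.34×10^7 = 8.634×10^-6 K/W
(1/r₁−1/r₂)/(4πk) = 8.634×10^-6 ⇒ k = 0.01280/(4π·8.634×10^-6) = 118 W/m·K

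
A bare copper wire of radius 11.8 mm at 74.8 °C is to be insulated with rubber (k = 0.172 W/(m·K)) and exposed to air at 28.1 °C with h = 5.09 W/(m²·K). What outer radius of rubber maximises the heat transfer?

r_cr = 3.38 cm

For a cylinder, r_cr = k_ins/h = 0.172/5.09 = 0.0338 m = 3.38 cm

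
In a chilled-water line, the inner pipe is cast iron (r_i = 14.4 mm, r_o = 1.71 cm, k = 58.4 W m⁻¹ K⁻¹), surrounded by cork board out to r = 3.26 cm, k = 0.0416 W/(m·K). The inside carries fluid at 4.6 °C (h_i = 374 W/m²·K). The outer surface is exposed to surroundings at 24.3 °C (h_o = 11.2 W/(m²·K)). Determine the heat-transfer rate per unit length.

Q' = 6.71 W/m

Resistance network (inner→outer):
  R'_conv,in = 1/(2πr h) = 1/(2π·0.0144·374) = 0.02955 m·K/W
  R'_cast iron = ln(0.0171/0.0144)/(2πk) = 0.1719/(2π·58.4) = 4.683×10^-4 m·K/W
  R'_cork board = ln(0.0326/0.0171)/(2πk) = 0.6452/(2π·0.0416) = 2.469 m·K/W
  R'_conv,out = 1/(2πr h) = 1/(2π·0.0326·11.2) = 0.4359 m·K/W
ΣR = 0.02955 + 4.683×10^-4 + 2.469 + 0.4359 = 2.935 m·K/W
Q' = ΔT/ΣR = (4.6 °C − 24.3 °C)/2.935 = -6.71 W/m
(Negative Q' ⇒ heat flows inward; heat gain = 6.71 W/m.)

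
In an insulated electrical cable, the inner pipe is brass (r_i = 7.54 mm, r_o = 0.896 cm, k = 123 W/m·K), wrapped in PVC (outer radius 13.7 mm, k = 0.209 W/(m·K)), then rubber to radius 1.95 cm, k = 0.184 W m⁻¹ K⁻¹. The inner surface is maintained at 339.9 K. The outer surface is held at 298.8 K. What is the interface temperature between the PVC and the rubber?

Series thermal resistances, inner to outer:
  R'_brass = ln(0.00896/0.00754)/(2πk) = 0.1725/(2π·123) = 2.233×10^-4 m·K/W
  R'_PVC = ln(0.0137/0.00896)/(2πk) = 0.4246/(2π·0.209) = 0.3234 m·K/W
  R'_rubber = ln(0.0195/0.0137)/(2πk) = 0.3530/(2π·0.184) = 0.3054 m·K/W
ΣR = 2.233×10^-4 + 0.3234 + 0.3054 = 0.6290 m·K/W
Q' = ΔT/ΣR = (339.9 K − 298.8 K)/0.6290 = 65.34 W/m
From the inner boundary to the PVC/rubber interface, ΣR_partial = 0.3236 m·K/W.
T_interface = T_in − Q'·ΣR_partial = 339.9 K − (65.34)(0.3236) = 318.8 K

T = 318.8 K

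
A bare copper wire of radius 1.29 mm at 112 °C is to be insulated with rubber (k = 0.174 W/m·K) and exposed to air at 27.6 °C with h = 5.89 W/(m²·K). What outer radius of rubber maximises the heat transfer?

r_cr = 2.95 cm

For a cylinder, r_cr = k_ins/h = 0.174/5.89 = 0.0295 m = 2.95 cm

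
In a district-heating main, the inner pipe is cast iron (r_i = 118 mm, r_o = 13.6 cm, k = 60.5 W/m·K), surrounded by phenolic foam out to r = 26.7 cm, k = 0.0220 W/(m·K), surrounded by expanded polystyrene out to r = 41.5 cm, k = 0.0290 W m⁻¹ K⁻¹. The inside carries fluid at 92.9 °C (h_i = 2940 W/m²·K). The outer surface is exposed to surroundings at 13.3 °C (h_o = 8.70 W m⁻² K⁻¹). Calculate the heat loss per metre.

Q' = 10.8 W/m

Treat each layer as a resistance in series:
  R'_conv,in = 1/(2πr h) = 1/(2π·0.118·2940) = 4.588×10^-4 m·K/W
  R'_cast iron = ln(0.136/0.118)/(2πk) = 0.1420/(2π·60.5) = 3.735×10^-4 m·K/W
  R'_phenolic foam = ln(0.267/0.136)/(2πk) = 0.6746/(2π·0.0220) = 4.880 m·K/W
  R'_expanded polystyrene = ln(0.415/0.267)/(2πk) = 0.4410/(2π·0.0290) = 2.420 m·K/W
  R'_conv,out = 1/(2πr h) = 1/(2π·0.415·8.70) = 0.04408 m·K/W
ΣR = 4.588×10^-4 + 3.735×10^-4 + 4.880 + 2.420 + 0.04408 = 7.345 m·K/W
Q' = ΔT/ΣR = (92.9 °C − 13.3 °C)/7.345 = 10.8 W/m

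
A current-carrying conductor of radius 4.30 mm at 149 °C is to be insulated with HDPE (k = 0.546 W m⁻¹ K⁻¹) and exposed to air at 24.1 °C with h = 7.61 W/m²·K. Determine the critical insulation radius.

r_cr = 7.17 cm

For a cylinder, r_cr = k_ins/h = 0.546/7.61 = 0.0717 m = 7.17 cm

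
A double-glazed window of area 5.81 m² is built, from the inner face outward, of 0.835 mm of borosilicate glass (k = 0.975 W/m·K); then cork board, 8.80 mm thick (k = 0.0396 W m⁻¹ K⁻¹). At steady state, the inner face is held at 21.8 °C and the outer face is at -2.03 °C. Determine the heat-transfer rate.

Series thermal resistances, inner to outer:
  R_borosilicate glass = L/(kA) = 8.35×10^-4/(0.975·5.81) = 1.474×10^-4 K/W
  R_cork board = L/(kA) = 0.00880/(0.0396·5.81) = 0.03825 K/W
ΣR = 1.474×10^-4 + 0.03825 = 0.03840 K/W
Q = ΔT/ΣR = (21.8 °C − -2.03 °C)/0.03840 = 621 W

Q = 621 W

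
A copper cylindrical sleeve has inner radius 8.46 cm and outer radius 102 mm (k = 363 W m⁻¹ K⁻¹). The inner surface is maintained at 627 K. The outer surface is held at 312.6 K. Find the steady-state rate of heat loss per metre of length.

Q' = 3830 kW/m

Q' = 2πk·ΔT/ln(r₂/r₁) = 2π × 363 × 314.4 / ln(0.102/0.0846) = 3.83×10^6 W/m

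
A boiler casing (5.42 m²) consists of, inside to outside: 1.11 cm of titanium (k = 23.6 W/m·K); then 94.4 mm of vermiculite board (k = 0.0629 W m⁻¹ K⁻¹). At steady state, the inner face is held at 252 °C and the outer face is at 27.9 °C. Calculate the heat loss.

Q = 809 W

Series thermal resistances, inner to outer:
  R_titanium = L/(kA) = 0.0111/(23.6·5.42) = 8.678×10^-5 K/W
  R_vermiculite board = L/(kA) = 0.0944/(0.0629·5.42) = 0.2769 K/W
ΣR = 8.678×10^-5 + 0.2769 = 0.2770 K/W
Q = ΔT/ΣR = (252 °C − 27.9 °C)/0.2770 = 809 W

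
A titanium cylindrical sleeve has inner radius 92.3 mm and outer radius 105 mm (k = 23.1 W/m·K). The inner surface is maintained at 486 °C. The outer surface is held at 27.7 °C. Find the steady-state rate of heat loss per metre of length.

Q' = 2πk·ΔT/ln(r₂/r₁) = 2π × 23.1 × 458.3 / ln(0.105/0.0923) = 5.16×10^5 W/m

Q' = 5.16×10^5 W/m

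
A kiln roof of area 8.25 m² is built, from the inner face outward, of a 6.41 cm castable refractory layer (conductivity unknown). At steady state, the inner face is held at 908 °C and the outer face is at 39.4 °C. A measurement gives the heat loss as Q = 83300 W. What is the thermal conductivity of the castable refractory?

ΣR = ΔT/Q = |908 − 39.4|/83300 = 0.01043 K/W
L/(kA) = 0.01043 ⇒ k = 0.0641/(0.01043·8.25) = 0.745 W/m·K

k = 0.745 W/m·K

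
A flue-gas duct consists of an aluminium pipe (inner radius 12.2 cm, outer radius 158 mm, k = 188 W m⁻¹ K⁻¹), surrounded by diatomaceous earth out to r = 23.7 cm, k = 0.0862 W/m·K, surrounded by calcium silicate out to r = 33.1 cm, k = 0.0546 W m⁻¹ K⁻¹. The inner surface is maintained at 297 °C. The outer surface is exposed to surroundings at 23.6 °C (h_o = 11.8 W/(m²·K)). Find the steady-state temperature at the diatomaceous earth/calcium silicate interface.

T = 181 °C

Resistance network (inner→outer):
  R'_aluminium = ln(0.158/0.122)/(2πk) = 0.2586/(2π·188) = 2.189×10^-4 m·K/W
  R'_diatomaceous earth = ln(0.237/0.158)/(2πk) = 0.4055/(2π·0.0862) = 0.7486 m·K/W
  R'_calcium silicate = ln(0.331/0.237)/(2πk) = 0.3341/(2π·0.0546) = 0.9738 m·K/W
  R'_conv,out = 1/(2πr h) = 1/(2π·0.331·11.8) = 0.04075 m·K/W
ΣR = 2.189×10^-4 + 0.7486 + 0.9738 + 0.04075 = 1.763 m·K/W
Q' = ΔT/ΣR = (297 °C − 23.6 °C)/1.763 = 155.1 W/m
From the inner boundary to the diatomaceous earth/calcium silicate interface, ΣR_partial = 0.7488 m·K/W.
T_interface = T_in − Q'·ΣR_partial = 297 °C − (155.1)(0.7488) = 181 °C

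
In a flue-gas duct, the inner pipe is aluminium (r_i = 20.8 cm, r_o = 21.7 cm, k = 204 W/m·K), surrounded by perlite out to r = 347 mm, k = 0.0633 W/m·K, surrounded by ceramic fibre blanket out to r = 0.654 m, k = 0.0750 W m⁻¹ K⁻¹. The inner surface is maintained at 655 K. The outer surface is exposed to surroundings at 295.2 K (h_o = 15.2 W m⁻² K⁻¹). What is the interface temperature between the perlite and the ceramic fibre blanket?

T = 488 K

Treat each layer as a resistance in series:
  R'_aluminium = ln(0.217/0.208)/(2πk) = 0.04236/(2π·204) = 3.305×10^-5 m·K/W
  R'_perlite = ln(0.347/0.217)/(2πk) = 0.4694/(2π·0.0633) = 1.180 m·K/W
  R'_ceramic fibre blanket = ln(0.654/0.347)/(2πk) = 0.6338/(2π·0.0750) = 1.345 m·K/W
  R'_conv,out = 1/(2πr h) = 1/(2π·0.654·15.2) = 0.01601 m·K/W
ΣR = 3.305×10^-5 + 1.180 + 1.345 + 0.01601 = 2.541 m·K/W
Q' = ΔT/ΣR = (655 K − 295.2 K)/2.541 = 141.6 W/m
From the inner boundary to the perlite/ceramic fibre blanket interface, ΣR_partial = 1.180 m·K/W.
T_interface = T_in − Q'·ΣR_partial = 655 K − (141.6)(1.180) = 488 K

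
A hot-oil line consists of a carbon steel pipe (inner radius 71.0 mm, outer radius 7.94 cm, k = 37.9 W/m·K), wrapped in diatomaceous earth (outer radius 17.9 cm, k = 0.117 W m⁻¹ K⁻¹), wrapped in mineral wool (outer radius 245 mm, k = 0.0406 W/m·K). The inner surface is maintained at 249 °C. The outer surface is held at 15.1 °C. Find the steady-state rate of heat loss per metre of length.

Q' = 100 W/m

Treat each layer as a resistance in series:
  R'_carbon steel = ln(0.0794/0.0710)/(2πk) = 0.1118/(2π·37.9) = 4.696×10^-4 m·K/W
  R'_diatomaceous earth = ln(0.179/0.0794)/(2πk) = 0.8129/(2π·0.117) = 1.106 m·K/W
  R'_mineral wool = ln(0.245/0.179)/(2πk) = 0.3139/(2π·0.0406) = 1.230 m·K/W
ΣR = 4.696×10^-4 + 1.106 + 1.230 = 2.336 m·K/W
Q' = ΔT/ΣR = (249 °C − 15.1 °C)/2.336 = 100 W/m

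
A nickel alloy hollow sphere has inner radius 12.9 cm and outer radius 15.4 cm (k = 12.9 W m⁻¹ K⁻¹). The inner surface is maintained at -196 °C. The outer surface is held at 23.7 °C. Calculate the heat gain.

Q = 28.3 kW

Q = 4πk·ΔT/(1/r₁ − 1/r₂) = 4π × 12.9 × 219.7 / (1/0.129 − 1/0.154) = 28300 W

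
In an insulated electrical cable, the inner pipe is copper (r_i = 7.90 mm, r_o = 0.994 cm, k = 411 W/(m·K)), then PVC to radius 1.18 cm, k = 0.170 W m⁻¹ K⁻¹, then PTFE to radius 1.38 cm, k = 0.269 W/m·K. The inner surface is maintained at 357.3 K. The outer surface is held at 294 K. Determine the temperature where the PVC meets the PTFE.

T = 317.1 K

Treat each layer as a resistance in series:
  R'_copper = ln(0.00994/0.00790)/(2πk) = 0.2297/(2π·411) = 8.895×10^-5 m·K/W
  R'_PVC = ln(0.0118/0.00994)/(2πk) = 0.1715/(2π·0.170) = 0.1606 m·K/W
  R'_PTFE = ln(0.0138/0.0118)/(2πk) = 0.1566/(2π·0.269) = 0.09263 m·K/W
ΣR = 8.895×10^-5 + 0.1606 + 0.09263 = 0.2533 m·K/W
Q' = ΔT/ΣR = (357.3 K − 294 K)/0.2533 = 249.9 W/m
From the inner boundary to the PVC/PTFE interface, ΣR_partial = 0.1607 m·K/W.
T_interface = T_in − Q'·ΣR_partial = 357.3 K − (249.9)(0.1607) = 317.1 K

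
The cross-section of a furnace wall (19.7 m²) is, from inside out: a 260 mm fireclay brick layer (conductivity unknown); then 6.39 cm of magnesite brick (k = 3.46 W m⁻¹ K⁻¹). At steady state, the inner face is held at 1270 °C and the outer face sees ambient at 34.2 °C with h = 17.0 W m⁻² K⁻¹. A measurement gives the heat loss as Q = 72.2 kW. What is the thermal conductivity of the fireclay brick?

ΣR = ΔT/Q = |1270 − 34.2|/72200 = 0.01712 K/W
Known resistances:
  R_magnesite brick = L/(kA) = 0.0639/(3.46·19.7) = 9.375×10^-4 K/W
  R_conv,out = 1/(hA) = 1/(17.0·19.7) = 0.002986 K/W
R_fireclay brick = ΣR − ΣR_known = 0.01712 − 0.003923 = 0.01320 K/W
L/(kA) = 0.01320 ⇒ k = 0.260/(0.01320·19.7) = 1.00 W/m·K

k = 1.00 W/m·K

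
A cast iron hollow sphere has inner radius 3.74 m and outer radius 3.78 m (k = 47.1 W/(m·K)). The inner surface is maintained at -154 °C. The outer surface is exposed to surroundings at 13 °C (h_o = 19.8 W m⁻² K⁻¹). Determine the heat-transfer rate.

Treat each layer as a resistance in series:
  R_cast iron = (1/3.74 − 1/3.78)/(4πk) = 0.002829/(4π·47.1) = 4.780×10^-6 K/W
  R_conv,out = 1/(4πr²h) = 1/(4π·3.78²·19.8) = 2.813×10^-4 K/W
ΣR = 4.780×10^-6 + 2.813×10^-4 = 2.861×10^-4 K/W
Q = ΔT/ΣR = (-154 °C − 13 °C)/2.861×10^-4 = -5.84×10^5 W
(Negative Q ⇒ heat flows inward; heat gain = 5.84×10^5 W.)

Q = 5.84×10^5 W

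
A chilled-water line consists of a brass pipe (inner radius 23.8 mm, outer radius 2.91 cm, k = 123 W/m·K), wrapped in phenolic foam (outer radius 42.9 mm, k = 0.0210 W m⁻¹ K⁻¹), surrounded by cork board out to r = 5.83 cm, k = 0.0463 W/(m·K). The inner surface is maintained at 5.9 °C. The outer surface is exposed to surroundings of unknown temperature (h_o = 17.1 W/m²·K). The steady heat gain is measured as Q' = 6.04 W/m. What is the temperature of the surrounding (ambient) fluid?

Series resistances:
  R'_brass = ln(0.0291/0.0238)/(2πk) = 0.2011/(2π·123) = 2.602×10^-4 m·K/W
  R'_phenolic foam = ln(0.0429/0.0291)/(2πk) = 0.3881/(2π·0.0210) = 2.942 m·K/W
  R'_cork board = ln(0.0583/0.0429)/(2πk) = 0.3067/(2π·0.0463) = 1.054 m·K/W
  R'_conv,out = 1/(2πr h) = 1/(2π·0.0583·17.1) = 0.1596 m·K/W
ΣR = 4.156 m·K/W
ΔT = Q'·ΣR = 6.04 × 4.156 = 25.10 K
Heat flows inward, so T_out = T_in + ΔT = 5.9 + 25.10 = 31.0 °C

T_out = 31.0 °C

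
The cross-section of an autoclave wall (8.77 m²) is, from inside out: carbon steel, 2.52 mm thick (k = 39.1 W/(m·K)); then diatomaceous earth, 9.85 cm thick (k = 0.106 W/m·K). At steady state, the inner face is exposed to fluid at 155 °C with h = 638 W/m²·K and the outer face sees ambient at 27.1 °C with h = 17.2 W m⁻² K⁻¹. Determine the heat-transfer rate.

Resistance network (inner→outer):
  R_conv,in = 1/(hA) = 1/(638·8.77) = 1.787×10^-4 K/W
  R_carbon steel = L/(kA) = 0.00252/(39.1·8.77) = 7.349×10^-6 K/W
  R_diatomaceous earth = L/(kA) = 0.0985/(0.106·8.77) = 0.1060 K/W
  R_conv,out = 1/(hA) = 1/(17.2·8.77) = 0.006629 K/W
ΣR = 1.787×10^-4 + 7.349×10^-6 + 0.1060 + 0.006629 = 0.1128 K/W
Q = ΔT/ΣR = (155 °C − 27.1 °C)/0.1128 = 1130 W

Q = 1130 W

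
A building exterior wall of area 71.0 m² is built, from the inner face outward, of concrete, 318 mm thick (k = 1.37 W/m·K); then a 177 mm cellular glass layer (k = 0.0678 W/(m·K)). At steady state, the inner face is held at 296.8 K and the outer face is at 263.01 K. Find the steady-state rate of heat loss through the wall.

Q = 844 W

Resistance network (inner→outer):
  R_concrete = L/(kA) = 0.318/(1.37·71.0) = 0.003269 K/W
  R_cellular glass = L/(kA) = 0.177/(0.0678·71.0) = 0.03677 K/W
ΣR = 0.003269 + 0.03677 = 0.04004 K/W
Q = ΔT/ΣR = (296.8 K − 263.01 K)/0.04004 = 844 W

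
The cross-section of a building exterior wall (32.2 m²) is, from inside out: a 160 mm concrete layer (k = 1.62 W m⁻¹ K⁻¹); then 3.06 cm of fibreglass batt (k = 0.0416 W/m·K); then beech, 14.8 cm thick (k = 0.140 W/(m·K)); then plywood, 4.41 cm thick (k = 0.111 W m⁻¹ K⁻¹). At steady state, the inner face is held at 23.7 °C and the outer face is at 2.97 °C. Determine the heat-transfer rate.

Resistance network (inner→outer):
  R_concrete = L/(kA) = 0.160/(1.62·32.2) = 0.003067 K/W
  R_fibreglass batt = L/(kA) = 0.0306/(0.0416·32.2) = 0.02284 K/W
  R_beech = L/(kA) = 0.148/(0.140·32.2) = 0.03283 K/W
  R_plywood = L/(kA) = 0.0441/(0.111·32.2) = 0.01234 K/W
ΣR = 0.003067 + 0.02284 + 0.03283 + 0.01234 = 0.07108 K/W
Q = ΔT/ΣR = (23.7 °C − 2.97 °C)/0.07108 = 292 W

Q = 292 W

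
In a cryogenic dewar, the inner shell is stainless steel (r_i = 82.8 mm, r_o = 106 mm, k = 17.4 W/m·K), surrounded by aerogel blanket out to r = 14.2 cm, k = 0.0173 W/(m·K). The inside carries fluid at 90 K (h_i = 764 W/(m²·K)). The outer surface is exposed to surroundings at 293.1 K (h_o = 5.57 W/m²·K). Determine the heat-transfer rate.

Q = 17.3 W

Series thermal resistances, inner to outer:
  R_conv,in = 1/(4πr²h) = 1/(4π·0.0828²·764) = 0.01519 K/W
  R_stainless steel = (1/0.0828 − 1/0.106)/(4πk) = 2.643/(4π·17.4) = 0.01209 K/W
  R_aerogel blanket = (1/0.106 − 1/0.142)/(4πk) = 2.392/(4π·0.0173) = 11.00 K/W
  R_conv,out = 1/(4πr²h) = 1/(4π·0.142²·5.57) = 0.7085 K/W
ΣR = 0.01519 + 0.01209 + 11.00 + 0.7085 = 11.74 K/W
Q = ΔT/ΣR = (90 K − 293.1 K)/11.74 = -17.3 W
(Negative Q ⇒ heat flows inward; heat gain = 17.3 W.)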